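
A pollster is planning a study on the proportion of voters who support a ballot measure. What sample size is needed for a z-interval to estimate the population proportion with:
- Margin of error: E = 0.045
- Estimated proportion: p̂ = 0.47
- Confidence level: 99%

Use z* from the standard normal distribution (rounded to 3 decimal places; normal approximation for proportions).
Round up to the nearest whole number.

Using z* for proportion z-interval (normal approximation).

For 99% confidence, z* = 2.576 (from standard normal table)

Sample size formula for proportion z-interval: n = z*²p̂(1-p̂)/E²

n = 2.576² × 0.47 × 0.53 / 0.045²
  = 6.635776 × 0.2491 / 0.002025
  = 816.2824

Round up to the nearest whole number: n = 817

817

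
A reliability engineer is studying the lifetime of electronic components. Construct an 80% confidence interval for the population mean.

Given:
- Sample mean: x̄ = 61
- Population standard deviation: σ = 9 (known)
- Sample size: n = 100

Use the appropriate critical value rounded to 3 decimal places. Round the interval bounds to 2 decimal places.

The population standard deviation σ is known, so use a z-interval (standard normal critical value).

For 80% confidence, z* = 1.282 (from standard normal table)

Standard error: SE = σ/√n = 9/√100 = 0.900000

Margin of error: E = z* × SE = 1.282 × 0.900000 = 1.1538

Z-interval: x̄ ± E = 61 ± 1.1538 = (59.8462, 62.1538)

Rounded to 2 decimal places:

(59.85, 62.15)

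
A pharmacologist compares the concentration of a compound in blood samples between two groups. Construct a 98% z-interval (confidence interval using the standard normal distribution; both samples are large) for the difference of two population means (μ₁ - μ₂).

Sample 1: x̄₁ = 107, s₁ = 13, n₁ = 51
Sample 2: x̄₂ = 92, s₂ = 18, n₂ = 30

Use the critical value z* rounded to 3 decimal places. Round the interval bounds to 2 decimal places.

Both samples are large (n₁ = 51 ≥ 30, n₂ = 30 ≥ 30), so a z-interval for the difference of means applies.

Point estimate: x̄₁ - x̄₂ = 107 - 92 = 15

Standard error: SE = √(s₁²/n₁ + s₂²/n₂)
= √(13²/51 + 18²/30)
= √(3.313725 + 10.800000)
= 3.756824

For 98% confidence, z* = 2.326 (from standard normal table)
Margin of error: E = z* × SE = 2.326 × 3.756824 = 8.7384

Z-interval: (x̄₁ - x̄₂) ± E = 15 ± 8.7384 = (6.2616, 23.7384)

Rounded to 2 decimal places:

(6.26, 23.74)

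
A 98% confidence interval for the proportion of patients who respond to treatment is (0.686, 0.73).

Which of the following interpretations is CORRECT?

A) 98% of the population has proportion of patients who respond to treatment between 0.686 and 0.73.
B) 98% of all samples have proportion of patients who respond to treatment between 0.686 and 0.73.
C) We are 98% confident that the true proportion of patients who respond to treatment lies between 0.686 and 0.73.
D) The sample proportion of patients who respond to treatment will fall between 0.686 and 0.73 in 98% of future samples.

A confidence interval represents our confidence in the procedure, not a probability statement about the parameter.

Key concept: If we repeated this sampling process many times and computed a 98% CI each time, about 98% of those intervals would contain the true population parameter.

For this specific interval (0.686, 0.73):
- Midpoint (point estimate): 0.708
- Margin of error: 0.022

The correct interpretation is the one stating confidence that the true parameter lies in the interval — option C.

C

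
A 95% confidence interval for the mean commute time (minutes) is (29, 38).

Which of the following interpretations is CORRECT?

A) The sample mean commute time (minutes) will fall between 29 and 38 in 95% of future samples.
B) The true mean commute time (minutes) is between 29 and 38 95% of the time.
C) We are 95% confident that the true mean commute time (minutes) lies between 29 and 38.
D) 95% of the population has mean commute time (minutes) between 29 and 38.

A confidence interval represents our confidence in the procedure, not a probability statement about the parameter.

Key concept: If we repeated this sampling process many times and computed a 95% CI each time, about 95% of those intervals would contain the true population parameter.

For this specific interval (29, 38):
- Midpoint (point estimate): 33.5
- Margin of error: 4.5

The correct interpretation is the one stating confidence that the true parameter lies in the interval — option C.

C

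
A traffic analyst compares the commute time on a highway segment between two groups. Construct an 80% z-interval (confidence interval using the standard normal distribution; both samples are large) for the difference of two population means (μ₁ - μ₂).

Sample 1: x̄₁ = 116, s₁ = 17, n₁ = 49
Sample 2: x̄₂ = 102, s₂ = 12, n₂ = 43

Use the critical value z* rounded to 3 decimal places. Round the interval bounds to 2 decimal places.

Both samples are large (n₁ = 49 ≥ 30, n₂ = 43 ≥ 30), so a z-interval for the difference of means applies.

Point estimate: x̄₁ - x̄₂ = 116 - 102 = 14

Standard error: SE = √(s₁²/n₁ + s₂²/n₂)
= √(17²/49 + 12²/43)
= √(5.897959 + 3.348837)
= 3.040855

For 80% confidence, z* = 1.282 (from standard normal table)
Margin of error: E = z* × SE = 1.282 × 3.040855 = 3.8984

Z-interval: (x̄₁ - x̄₂) ± E = 14 ± 3.8984 = (10.1016, 17.8984)

Rounded to 2 decimal places:

(10.10, 17.90)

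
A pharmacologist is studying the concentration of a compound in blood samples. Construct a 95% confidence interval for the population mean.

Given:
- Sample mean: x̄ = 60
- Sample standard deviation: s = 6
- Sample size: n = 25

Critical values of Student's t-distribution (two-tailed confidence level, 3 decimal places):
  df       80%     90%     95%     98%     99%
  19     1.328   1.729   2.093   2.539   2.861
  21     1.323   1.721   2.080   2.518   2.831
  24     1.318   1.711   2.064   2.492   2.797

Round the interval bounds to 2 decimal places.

The population standard deviation σ is unknown (only the sample standard deviation s is given), so use a t-interval with df = n - 1 = 25 - 1 = 24.

For 95% confidence with df = 24, t* = 2.064 (from t-table)

Standard error: SE = s/√n = 6/√25 = 1.200000

Margin of error: E = t* × SE = 2.064 × 1.200000 = 2.4768

T-interval: x̄ ± E = 60 ± 2.4768 = (57.5232, 62.4768)

Rounded to 2 decimal places:

(57.52, 62.48)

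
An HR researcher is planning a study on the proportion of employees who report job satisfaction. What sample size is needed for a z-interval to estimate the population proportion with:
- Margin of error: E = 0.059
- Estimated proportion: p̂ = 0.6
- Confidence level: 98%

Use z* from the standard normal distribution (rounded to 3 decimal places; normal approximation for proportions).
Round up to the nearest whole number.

Using z* for proportion z-interval (normal approximation).

For 98% confidence, z* = 2.326 (from standard normal table)

Sample size formula for proportion z-interval: n = z*²p̂(1-p̂)/E²

n = 2.326² × 0.6 × 0.4 / 0.059²
  = 5.410276 × 0.24 / 0.003481
  = 373.0153

Round up to the nearest whole number: n = 374

374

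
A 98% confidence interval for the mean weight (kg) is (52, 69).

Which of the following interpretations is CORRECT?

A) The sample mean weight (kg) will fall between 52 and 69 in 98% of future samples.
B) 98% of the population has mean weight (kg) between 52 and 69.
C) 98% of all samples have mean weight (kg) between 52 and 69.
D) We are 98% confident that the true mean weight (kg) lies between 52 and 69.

A confidence interval represents our confidence in the procedure, not a probability statement about the parameter.

Key concept: If we repeated this sampling process many times and computed a 98% CI each time, about 98% of those intervals would contain the true population parameter.

For this specific interval (52, 69):
- Midpoint (point estimate): 60.5
- Margin of error: 8.5

The correct interpretation is the one stating confidence that the true parameter lies in the interval — option D.

D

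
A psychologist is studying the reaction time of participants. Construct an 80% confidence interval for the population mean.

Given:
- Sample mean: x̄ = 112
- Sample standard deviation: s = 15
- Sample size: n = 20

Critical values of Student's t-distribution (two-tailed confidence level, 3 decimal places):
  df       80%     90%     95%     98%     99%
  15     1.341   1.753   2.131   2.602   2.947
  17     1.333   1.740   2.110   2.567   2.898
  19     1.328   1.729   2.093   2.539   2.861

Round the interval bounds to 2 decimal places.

The population standard deviation σ is unknown (only the sample standard deviation s is given), so use a t-interval with df = n - 1 = 20 - 1 = 19.

For 80% confidence with df = 19, t* = 1.328 (from t-table)

Standard error: SE = s/√n = 15/√20 = 3.354102

Margin of error: E = t* × SE = 1.328 × 3.354102 = 4.4542

T-interval: x̄ ± E = 112 ± 4.4542 = (107.5458, 116.4542)

Rounded to 2 decimal places:

(107.55, 116.45)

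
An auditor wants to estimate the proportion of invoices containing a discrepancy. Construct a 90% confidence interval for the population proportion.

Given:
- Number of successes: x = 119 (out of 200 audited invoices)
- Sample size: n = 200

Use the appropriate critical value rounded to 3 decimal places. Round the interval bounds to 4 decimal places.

Sample proportion: p̂ = 119/200 = 0.595000

Check conditions for normal approximation:
  np̂ = 119 ≥ 10 ✓
  n(1-p̂) = 81 ≥ 10 ✓

The sample is large enough, so use a z-interval (normal approximation) for the proportion.

For 90% confidence, z* = 1.645 (from standard normal table)

Standard error: SE = √(p̂(1-p̂)/n) = √(0.595000×0.405000/200) = 0.03471131

Margin of error: E = z* × SE = 1.645 × 0.03471131 = 0.057100

Z-interval: p̂ ± E = 0.595000 ± 0.057100 = (0.537900, 0.652100)

Rounded to 4 decimal places:

(0.5379, 0.6521)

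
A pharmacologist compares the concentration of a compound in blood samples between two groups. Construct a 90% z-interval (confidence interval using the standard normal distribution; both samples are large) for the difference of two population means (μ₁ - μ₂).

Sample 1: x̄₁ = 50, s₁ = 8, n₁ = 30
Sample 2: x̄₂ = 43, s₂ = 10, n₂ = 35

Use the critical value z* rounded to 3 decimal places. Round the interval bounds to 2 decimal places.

Both samples are large (n₁ = 30 ≥ 30, n₂ = 35 ≥ 30), so a z-interval for the difference of means applies.

Point estimate: x̄₁ - x̄₂ = 50 - 43 = 7

Standard error: SE = √(s₁²/n₁ + s₂²/n₂)
= √(8²/30 + 10²/35)
= √(2.133333 + 2.857143)
= 2.233937

For 90% confidence, z* = 1.645 (from standard normal table)
Margin of error: E = z* × SE = 1.645 × 2.233937 = 3.6748

Z-interval: (x̄₁ - x̄₂) ± E = 7 ± 3.6748 = (3.3252, 10.6748)

Rounded to 2 decimal places:

(3.33, 10.67)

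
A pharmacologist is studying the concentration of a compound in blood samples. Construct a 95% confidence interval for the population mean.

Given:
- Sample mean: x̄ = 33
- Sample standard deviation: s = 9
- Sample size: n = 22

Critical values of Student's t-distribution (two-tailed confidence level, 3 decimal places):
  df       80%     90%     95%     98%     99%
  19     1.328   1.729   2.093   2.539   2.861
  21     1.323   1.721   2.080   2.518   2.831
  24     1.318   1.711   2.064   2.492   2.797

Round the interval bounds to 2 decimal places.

The population standard deviation σ is unknown (only the sample standard deviation s is given), so use a t-interval with df = n - 1 = 22 - 1 = 21.

For 95% confidence with df = 21, t* = 2.080 (from t-table)

Standard error: SE = s/√n = 9/√22 = 1.918806

Margin of error: E = t* × SE = 2.080 × 1.918806 = 3.9911

T-interval: x̄ ± E = 33 ± 3.9911 = (29.0089, 36.9911)

Rounded to 2 decimal places:

(29.01, 36.99)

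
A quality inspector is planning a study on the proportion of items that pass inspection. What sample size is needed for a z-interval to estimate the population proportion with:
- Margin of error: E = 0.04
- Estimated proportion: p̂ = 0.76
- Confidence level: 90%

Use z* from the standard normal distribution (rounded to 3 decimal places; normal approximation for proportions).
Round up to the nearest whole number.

Using z* for proportion z-interval (normal approximation).

For 90% confidence, z* = 1.645 (from standard normal table)

Sample size formula for proportion z-interval: n = z*²p̂(1-p̂)/E²

n = 1.645² × 0.76 × 0.24 / 0.04²
  = 2.706025 × 0.1824 / 0.0016
  = 308.4869

Round up to the nearest whole number: n = 309

309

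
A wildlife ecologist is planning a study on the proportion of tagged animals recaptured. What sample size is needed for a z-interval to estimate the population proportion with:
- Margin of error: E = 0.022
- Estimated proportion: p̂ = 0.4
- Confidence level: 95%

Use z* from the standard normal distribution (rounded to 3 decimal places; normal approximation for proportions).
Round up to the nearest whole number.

Using z* for proportion z-interval (normal approximation).

For 95% confidence, z* = 1.96 (from standard normal table)

Sample size formula for proportion z-interval: n = z*²p̂(1-p̂)/E²

n = 1.96² × 0.4 × 0.6 / 0.022²
  = 3.8416 × 0.24 / 0.000484
  = 1904.9256

Round up to the nearest whole number: n = 1905

1905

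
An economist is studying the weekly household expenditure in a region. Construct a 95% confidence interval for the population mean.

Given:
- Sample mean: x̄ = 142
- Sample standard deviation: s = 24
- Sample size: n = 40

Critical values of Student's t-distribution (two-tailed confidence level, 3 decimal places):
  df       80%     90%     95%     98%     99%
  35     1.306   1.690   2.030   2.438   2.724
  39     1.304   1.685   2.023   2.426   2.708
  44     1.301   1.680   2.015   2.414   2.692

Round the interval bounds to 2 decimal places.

The population standard deviation σ is unknown (only the sample standard deviation s is given), so use a t-interval with df = n - 1 = 40 - 1 = 39.

For 95% confidence with df = 39, t* = 2.023 (from t-table)

Standard error: SE = s/√n = 24/√40 = 3.794733

Margin of error: E = t* × SE = 2.023 × 3.794733 = 7.6767

T-interval: x̄ ± E = 142 ± 7.6767 = (134.3233, 149.6767)

Rounded to 2 decimal places:

(134.32, 149.68)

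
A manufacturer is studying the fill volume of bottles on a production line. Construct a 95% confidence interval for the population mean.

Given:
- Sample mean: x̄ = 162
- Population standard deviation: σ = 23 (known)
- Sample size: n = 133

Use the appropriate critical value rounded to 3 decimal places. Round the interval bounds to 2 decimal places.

The population standard deviation σ is known, so use a z-interval (standard normal critical value).

For 95% confidence, z* = 1.96 (from standard normal table)

Standard error: SE = σ/√n = 23/√133 = 1.994353

Margin of error: E = z* × SE = 1.96 × 1.994353 = 3.9089

Z-interval: x̄ ± E = 162 ± 3.9089 = (158.0911, 165.9089)

Rounded to 2 decimal places:

(158.09, 165.91)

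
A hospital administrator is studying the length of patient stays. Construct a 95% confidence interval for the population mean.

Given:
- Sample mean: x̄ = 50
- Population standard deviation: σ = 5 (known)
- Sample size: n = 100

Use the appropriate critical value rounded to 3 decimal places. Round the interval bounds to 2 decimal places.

The population standard deviation σ is known, so use a z-interval (standard normal critical value).

For 95% confidence, z* = 1.96 (from standard normal table)

Standard error: SE = σ/√n = 5/√100 = 0.500000

Margin of error: E = z* × SE = 1.96 × 0.500000 = 0.9800

Z-interval: x̄ ± E = 50 ± 0.9800 = (49.0200, 50.9800)

Rounded to 2 decimal places:

(49.02, 50.98)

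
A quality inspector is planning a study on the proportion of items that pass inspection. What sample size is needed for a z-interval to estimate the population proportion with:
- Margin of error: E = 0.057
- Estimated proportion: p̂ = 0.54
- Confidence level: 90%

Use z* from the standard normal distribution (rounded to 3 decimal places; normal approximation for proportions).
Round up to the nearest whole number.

Using z* for proportion z-interval (normal approximation).

For 90% confidence, z* = 1.645 (from standard normal table)

Sample size formula for proportion z-interval: n = z*²p̂(1-p̂)/E²

n = 1.645² × 0.54 × 0.46 / 0.057²
  = 2.706025 × 0.2484 / 0.003249
  = 206.8872

Round up to the nearest whole number: n = 207

207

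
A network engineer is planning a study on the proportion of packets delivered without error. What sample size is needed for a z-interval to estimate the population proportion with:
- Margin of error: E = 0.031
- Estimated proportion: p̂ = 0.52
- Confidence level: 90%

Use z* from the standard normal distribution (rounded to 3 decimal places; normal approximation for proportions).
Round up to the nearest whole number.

Using z* for proportion z-interval (normal approximation).

For 90% confidence, z* = 1.645 (from standard normal table)

Sample size formula for proportion z-interval: n = z*²p̂(1-p̂)/E²

n = 1.645² × 0.52 × 0.48 / 0.031²
  = 2.706025 × 0.2496 / 0.000961
  = 702.8344

Round up to the nearest whole number: n = 703

703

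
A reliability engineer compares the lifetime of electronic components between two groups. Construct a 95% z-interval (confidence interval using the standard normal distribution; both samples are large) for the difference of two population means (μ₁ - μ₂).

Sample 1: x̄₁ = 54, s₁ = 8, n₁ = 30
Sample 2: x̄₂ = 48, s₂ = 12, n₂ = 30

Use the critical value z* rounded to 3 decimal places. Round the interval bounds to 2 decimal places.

Both samples are large (n₁ = 30 ≥ 30, n₂ = 30 ≥ 30), so a z-interval for the difference of means applies.

Point estimate: x̄₁ - x̄₂ = 54 - 48 = 6

Standard error: SE = √(s₁²/n₁ + s₂²/n₂)
= √(8²/30 + 12²/30)
= √(2.133333 + 4.800000)
= 2.633122

For 95% confidence, z* = 1.96 (from standard normal table)
Margin of error: E = z* × SE = 1.96 × 2.633122 = 5.1609

Z-interval: (x̄₁ - x̄₂) ± E = 6 ± 5.1609 = (0.8391, 11.1609)

Rounded to 2 decimal places:

(0.84, 11.16)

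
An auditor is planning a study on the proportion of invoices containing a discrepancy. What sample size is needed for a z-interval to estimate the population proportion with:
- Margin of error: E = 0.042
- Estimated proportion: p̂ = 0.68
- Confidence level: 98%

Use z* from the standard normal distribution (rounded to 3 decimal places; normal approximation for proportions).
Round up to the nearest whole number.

Using z* for proportion z-interval (normal approximation).

For 98% confidence, z* = 2.326 (from standard normal table)

Sample size formula for proportion z-interval: n = z*²p̂(1-p̂)/E²

n = 2.326² × 0.68 × 0.32 / 0.042²
  = 5.410276 × 0.2176 / 0.001764
  = 667.3901

Round up to the nearest whole number: n = 668

668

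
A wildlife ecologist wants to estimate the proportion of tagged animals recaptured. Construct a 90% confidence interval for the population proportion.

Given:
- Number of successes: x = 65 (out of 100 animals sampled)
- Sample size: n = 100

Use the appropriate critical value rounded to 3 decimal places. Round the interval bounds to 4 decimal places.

Sample proportion: p̂ = 65/100 = 0.650000

Check conditions for normal approximation:
  np̂ = 65 ≥ 10 ✓
  n(1-p̂) = 35 ≥ 10 ✓

The sample is large enough, so use a z-interval (normal approximation) for the proportion.

For 90% confidence, z* = 1.645 (from standard normal table)

Standard error: SE = √(p̂(1-p̂)/n) = √(0.650000×0.350000/100) = 0.04769696

Margin of error: E = z* × SE = 1.645 × 0.04769696 = 0.078461

Z-interval: p̂ ± E = 0.650000 ± 0.078461 = (0.571539, 0.728461)

Rounded to 4 decimal places:

(0.5715, 0.7285)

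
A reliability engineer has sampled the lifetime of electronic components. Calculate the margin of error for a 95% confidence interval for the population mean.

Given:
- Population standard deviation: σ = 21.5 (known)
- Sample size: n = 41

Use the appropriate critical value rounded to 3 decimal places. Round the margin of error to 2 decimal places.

The population standard deviation σ is known, so use the z-interval margin of error formula.

For 95% confidence, z* = 1.96 (from standard normal table)

Margin of error formula for z-interval: E = z* × σ/√n

E = 1.96 × 21.5/√41
  = 1.96 × 3.357736
  = 6.5812

Rounded to 2 decimal places:

6.58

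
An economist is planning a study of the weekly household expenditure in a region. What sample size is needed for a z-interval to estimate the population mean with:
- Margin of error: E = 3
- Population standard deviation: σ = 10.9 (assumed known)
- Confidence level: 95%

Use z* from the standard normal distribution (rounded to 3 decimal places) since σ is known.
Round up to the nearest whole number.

Using z* since population σ is known (z-interval formula).

For 95% confidence, z* = 1.96 (from standard normal table)

Sample size formula for z-interval: n = (z*σ/E)²

n = (1.96 × 10.9 / 3)²
  = (7.121333)²
  = 50.7134

Round up to the nearest whole number: n = 51

51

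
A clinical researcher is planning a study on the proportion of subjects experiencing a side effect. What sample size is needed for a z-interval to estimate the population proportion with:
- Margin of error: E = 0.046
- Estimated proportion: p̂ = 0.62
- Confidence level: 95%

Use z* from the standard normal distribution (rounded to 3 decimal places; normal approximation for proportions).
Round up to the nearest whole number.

Using z* for proportion z-interval (normal approximation).

For 95% confidence, z* = 1.96 (from standard normal table)

Sample size formula for proportion z-interval: n = z*²p̂(1-p̂)/E²

n = 1.96² × 0.62 × 0.38 / 0.046²
  = 3.8416 × 0.2356 / 0.002116
  = 427.7320

Round up to the nearest whole number: n = 428

428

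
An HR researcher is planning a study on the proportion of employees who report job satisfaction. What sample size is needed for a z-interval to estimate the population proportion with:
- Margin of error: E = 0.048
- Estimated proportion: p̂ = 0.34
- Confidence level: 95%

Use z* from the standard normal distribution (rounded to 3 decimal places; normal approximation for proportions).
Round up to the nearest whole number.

Using z* for proportion z-interval (normal approximation).

For 95% confidence, z* = 1.96 (from standard normal table)

Sample size formula for proportion z-interval: n = z*²p̂(1-p̂)/E²

n = 1.96² × 0.34 × 0.66 / 0.048²
  = 3.8416 × 0.2244 / 0.002304
  = 374.1558

Round up to the nearest whole number: n = 375

375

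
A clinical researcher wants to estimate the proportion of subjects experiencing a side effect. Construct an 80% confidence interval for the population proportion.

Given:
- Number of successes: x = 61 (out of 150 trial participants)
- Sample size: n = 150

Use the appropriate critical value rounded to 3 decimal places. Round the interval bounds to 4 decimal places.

Sample proportion: p̂ = 61/150 = 0.406667

Check conditions for normal approximation:
  np̂ = 61 ≥ 10 ✓
  n(1-p̂) = 89 ≥ 10 ✓

The sample is large enough, so use a z-interval (normal approximation) for the proportion.

For 80% confidence, z* = 1.282 (from standard normal table)

Standard error: SE = √(p̂(1-p̂)/n) = √(0.406667×0.593333/150) = 0.04010726

Margin of error: E = z* × SE = 1.282 × 0.04010726 = 0.051418

Z-interval: p̂ ± E = 0.406667 ± 0.051418 = (0.355249, 0.458084)

Rounded to 4 decimal places:

(0.3552, 0.4581)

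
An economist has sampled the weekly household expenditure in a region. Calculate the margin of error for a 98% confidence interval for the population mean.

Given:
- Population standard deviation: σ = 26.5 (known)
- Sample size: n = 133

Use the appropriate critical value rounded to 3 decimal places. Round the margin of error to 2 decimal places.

The population standard deviation σ is known, so use the z-interval margin of error formula.

For 98% confidence, z* = 2.326 (from standard normal table)

Margin of error formula for z-interval: E = z* × σ/√n

E = 2.326 × 26.5/√133
  = 2.326 × 2.297841
  = 5.3448

Rounded to 2 decimal places:

5.34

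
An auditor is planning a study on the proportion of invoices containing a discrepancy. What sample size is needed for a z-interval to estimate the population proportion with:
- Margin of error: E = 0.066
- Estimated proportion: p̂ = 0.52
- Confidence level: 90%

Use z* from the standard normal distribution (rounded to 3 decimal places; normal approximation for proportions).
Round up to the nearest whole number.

Using z* for proportion z-interval (normal approximation).

For 90% confidence, z* = 1.645 (from standard normal table)

Sample size formula for proportion z-interval: n = z*²p̂(1-p̂)/E²

n = 1.645² × 0.52 × 0.48 / 0.066²
  = 2.706025 × 0.2496 / 0.004356
  = 155.0560

Round up to the nearest whole number: n = 156

156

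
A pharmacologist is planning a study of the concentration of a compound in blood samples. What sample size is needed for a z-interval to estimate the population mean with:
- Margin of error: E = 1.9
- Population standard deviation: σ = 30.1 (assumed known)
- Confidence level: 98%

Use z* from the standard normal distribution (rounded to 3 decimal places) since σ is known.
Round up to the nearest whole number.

Using z* since population σ is known (z-interval formula).

For 98% confidence, z* = 2.326 (from standard normal table)

Sample size formula for z-interval: n = (z*σ/E)²

n = (2.326 × 30.1 / 1.9)²
  = (36.848737)²
  = 1357.8294

Round up to the nearest whole number: n = 1358

1358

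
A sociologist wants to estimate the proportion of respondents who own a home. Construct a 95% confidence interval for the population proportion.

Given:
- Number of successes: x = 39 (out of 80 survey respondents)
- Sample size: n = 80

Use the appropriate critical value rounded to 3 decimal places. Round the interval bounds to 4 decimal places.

Sample proportion: p̂ = 39/80 = 0.487500

Check conditions for normal approximation:
  np̂ = 39 ≥ 10 ✓
  n(1-p̂) = 41 ≥ 10 ✓

The sample is large enough, so use a z-interval (normal approximation) for the proportion.

For 95% confidence, z* = 1.96 (from standard normal table)

Standard error: SE = √(p̂(1-p̂)/n) = √(0.487500×0.512500/80) = 0.05588423

Margin of error: E = z* × SE = 1.96 × 0.05588423 = 0.109533

Z-interval: p̂ ± E = 0.487500 ± 0.109533 = (0.377967, 0.597033)

Rounded to 4 decimal places:

(0.3780, 0.5970)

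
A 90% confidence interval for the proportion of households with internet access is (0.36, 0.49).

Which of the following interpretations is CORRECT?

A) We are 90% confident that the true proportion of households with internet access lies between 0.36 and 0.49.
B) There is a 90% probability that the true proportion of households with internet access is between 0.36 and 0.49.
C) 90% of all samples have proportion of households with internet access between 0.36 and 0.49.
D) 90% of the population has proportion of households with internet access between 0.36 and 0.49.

A confidence interval represents our confidence in the procedure, not a probability statement about the parameter.

Key concept: If we repeated this sampling process many times and computed a 90% CI each time, about 90% of those intervals would contain the true population parameter.

For this specific interval (0.36, 0.49):
- Midpoint (point estimate): 0.425
- Margin of error: 0.065

The correct interpretation is the one stating confidence that the true parameter lies in the interval — option A.

A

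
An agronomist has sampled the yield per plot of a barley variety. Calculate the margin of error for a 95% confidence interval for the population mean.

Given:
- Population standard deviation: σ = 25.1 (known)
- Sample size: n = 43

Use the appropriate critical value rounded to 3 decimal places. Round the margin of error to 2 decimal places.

The population standard deviation σ is known, so use the z-interval margin of error formula.

For 95% confidence, z* = 1.96 (from standard normal table)

Margin of error formula for z-interval: E = z* × σ/√n

E = 1.96 × 25.1/√43
  = 1.96 × 3.827714
  = 7.5023

Rounded to 2 decimal places:

7.50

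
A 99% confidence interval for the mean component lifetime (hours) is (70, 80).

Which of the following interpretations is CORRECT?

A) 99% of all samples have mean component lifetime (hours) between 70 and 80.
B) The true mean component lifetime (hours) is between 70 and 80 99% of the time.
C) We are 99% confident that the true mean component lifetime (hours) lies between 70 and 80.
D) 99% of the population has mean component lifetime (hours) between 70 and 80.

A confidence interval represents our confidence in the procedure, not a probability statement about the parameter.

Key concept: If we repeated this sampling process many times and computed a 99% CI each time, about 99% of those intervals would contain the true population parameter.

For this specific interval (70, 80):
- Midpoint (point estimate): 75
- Margin of error: 5

The correct interpretation is the one stating confidence that the true parameter lies in the interval — option C.

C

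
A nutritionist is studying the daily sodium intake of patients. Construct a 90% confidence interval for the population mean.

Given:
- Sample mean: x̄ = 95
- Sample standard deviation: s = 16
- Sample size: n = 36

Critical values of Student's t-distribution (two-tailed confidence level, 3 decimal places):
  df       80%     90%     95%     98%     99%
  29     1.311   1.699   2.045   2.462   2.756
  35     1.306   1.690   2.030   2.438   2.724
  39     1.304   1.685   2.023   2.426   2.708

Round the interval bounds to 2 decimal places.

The population standard deviation σ is unknown (only the sample standard deviation s is given), so use a t-interval with df = n - 1 = 36 - 1 = 35.

For 90% confidence with df = 35, t* = 1.690 (from t-table)

Standard error: SE = s/√n = 16/√36 = 2.666667

Margin of error: E = t* × SE = 1.690 × 2.666667 = 4.5067

T-interval: x̄ ± E = 95 ± 4.5067 = (90.4933, 99.5067)

Rounded to 2 decimal places:

(90.49, 99.51)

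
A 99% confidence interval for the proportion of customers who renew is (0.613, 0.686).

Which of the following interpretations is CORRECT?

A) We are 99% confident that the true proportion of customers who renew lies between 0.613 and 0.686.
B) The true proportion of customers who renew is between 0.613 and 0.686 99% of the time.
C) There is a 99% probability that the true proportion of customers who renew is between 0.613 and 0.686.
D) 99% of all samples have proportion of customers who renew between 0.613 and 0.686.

A confidence interval represents our confidence in the procedure, not a probability statement about the parameter.

Key concept: If we repeated this sampling process many times and computed a 99% CI each time, about 99% of those intervals would contain the true population parameter.

For this specific interval (0.613, 0.686):
- Midpoint (point estimate): 0.6495
- Margin of error: 0.0365

The correct interpretation is the one stating confidence that the true parameter lies in the interval — option A.

A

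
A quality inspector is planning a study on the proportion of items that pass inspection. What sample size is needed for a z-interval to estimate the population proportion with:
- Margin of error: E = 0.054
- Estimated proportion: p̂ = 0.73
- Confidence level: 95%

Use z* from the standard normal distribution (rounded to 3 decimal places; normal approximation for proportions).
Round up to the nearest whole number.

Using z* for proportion z-interval (normal approximation).

For 95% confidence, z* = 1.96 (from standard normal table)

Sample size formula for proportion z-interval: n = z*²p̂(1-p̂)/E²

n = 1.96² × 0.73 × 0.27 / 0.054²
  = 3.8416 × 0.1971 / 0.002916
  = 259.6637

Round up to the nearest whole number: n = 260

260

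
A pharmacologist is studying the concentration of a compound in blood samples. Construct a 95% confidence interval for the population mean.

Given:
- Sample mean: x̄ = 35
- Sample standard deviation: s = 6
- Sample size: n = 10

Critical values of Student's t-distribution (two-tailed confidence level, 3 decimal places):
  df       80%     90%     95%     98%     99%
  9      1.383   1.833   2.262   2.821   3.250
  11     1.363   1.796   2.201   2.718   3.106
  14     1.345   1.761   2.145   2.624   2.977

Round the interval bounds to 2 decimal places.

The population standard deviation σ is unknown (only the sample standard deviation s is given), so use a t-interval with df = n - 1 = 10 - 1 = 9.

For 95% confidence with df = 9, t* = 2.262 (from t-table)

Standard error: SE = s/√n = 6/√10 = 1.897367

Margin of error: E = t* × SE = 2.262 × 1.897367 = 4.2918

T-interval: x̄ ± E = 35 ± 4.2918 = (30.7082, 39.2918)

Rounded to 2 decimal places:

(30.71, 39.29)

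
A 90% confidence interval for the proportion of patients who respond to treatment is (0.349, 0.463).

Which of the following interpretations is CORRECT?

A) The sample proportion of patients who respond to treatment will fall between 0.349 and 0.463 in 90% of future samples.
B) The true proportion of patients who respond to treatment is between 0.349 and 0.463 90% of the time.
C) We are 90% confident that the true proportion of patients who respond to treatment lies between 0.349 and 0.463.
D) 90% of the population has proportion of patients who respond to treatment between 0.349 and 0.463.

A confidence interval represents our confidence in the procedure, not a probability statement about the parameter.

Key concept: If we repeated this sampling process many times and computed a 90% CI each time, about 90% of those intervals would contain the true population parameter.

For this specific interval (0.349, 0.463):
- Midpoint (point estimate): 0.406
- Margin of error: 0.057

The correct interpretation is the one stating confidence that the true parameter lies in the interval — option C.

C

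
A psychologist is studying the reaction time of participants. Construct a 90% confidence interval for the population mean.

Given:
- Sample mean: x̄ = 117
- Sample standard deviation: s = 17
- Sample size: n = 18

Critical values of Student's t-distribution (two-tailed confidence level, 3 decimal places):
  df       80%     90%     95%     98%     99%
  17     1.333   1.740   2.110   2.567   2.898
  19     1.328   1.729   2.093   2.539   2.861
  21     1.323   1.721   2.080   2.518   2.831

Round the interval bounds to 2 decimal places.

The population standard deviation σ is unknown (only the sample standard deviation s is given), so use a t-interval with df = n - 1 = 18 - 1 = 17.

For 90% confidence with df = 17, t* = 1.740 (from t-table)

Standard error: SE = s/√n = 17/√18 = 4.006938

Margin of error: E = t* × SE = 1.740 × 4.006938 = 6.9721

T-interval: x̄ ± E = 117 ± 6.9721 = (110.0279, 123.9721)

Rounded to 2 decimal places:

(110.03, 123.97)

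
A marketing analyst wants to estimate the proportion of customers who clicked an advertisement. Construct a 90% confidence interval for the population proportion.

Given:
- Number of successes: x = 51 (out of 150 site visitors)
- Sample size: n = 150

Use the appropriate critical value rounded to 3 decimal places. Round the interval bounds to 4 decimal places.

Sample proportion: p̂ = 51/150 = 0.340000

Check conditions for normal approximation:
  np̂ = 51 ≥ 10 ✓
  n(1-p̂) = 99 ≥ 10 ✓

The sample is large enough, so use a z-interval (normal approximation) for the proportion.

For 90% confidence, z* = 1.645 (from standard normal table)

Standard error: SE = √(p̂(1-p̂)/n) = √(0.340000×0.660000/150) = 0.03867816

Margin of error: E = z* × SE = 1.645 × 0.03867816 = 0.063626

Z-interval: p̂ ± E = 0.340000 ± 0.063626 = (0.276374, 0.403626)

Rounded to 4 decimal places:

(0.2764, 0.4036)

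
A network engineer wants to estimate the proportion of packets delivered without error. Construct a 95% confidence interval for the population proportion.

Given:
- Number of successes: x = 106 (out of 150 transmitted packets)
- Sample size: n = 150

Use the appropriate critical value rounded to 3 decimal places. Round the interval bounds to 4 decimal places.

Sample proportion: p̂ = 106/150 = 0.706667

Check conditions for normal approximation:
  np̂ = 106 ≥ 10 ✓
  n(1-p̂) = 44 ≥ 10 ✓

The sample is large enough, so use a z-interval (normal approximation) for the proportion.

For 95% confidence, z* = 1.96 (from standard normal table)

Standard error: SE = √(p̂(1-p̂)/n) = √(0.706667×0.293333/150) = 0.03717426

Margin of error: E = z* × SE = 1.96 × 0.03717426 = 0.072862

Z-interval: p̂ ± E = 0.706667 ± 0.072862 = (0.633805, 0.779528)

Rounded to 4 decimal places:

(0.6338, 0.7795)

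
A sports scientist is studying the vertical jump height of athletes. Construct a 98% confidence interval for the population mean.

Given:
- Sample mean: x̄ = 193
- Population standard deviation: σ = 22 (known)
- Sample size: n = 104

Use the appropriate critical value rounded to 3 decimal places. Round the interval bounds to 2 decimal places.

The population standard deviation σ is known, so use a z-interval (standard normal critical value).

For 98% confidence, z* = 2.326 (from standard normal table)

Standard error: SE = σ/√n = 22/√104 = 2.157277

Margin of error: E = z* × SE = 2.326 × 2.157277 = 5.0178

Z-interval: x̄ ± E = 193 ± 5.0178 = (187.9822, 198.0178)

Rounded to 2 decimal places:

(187.98, 198.02)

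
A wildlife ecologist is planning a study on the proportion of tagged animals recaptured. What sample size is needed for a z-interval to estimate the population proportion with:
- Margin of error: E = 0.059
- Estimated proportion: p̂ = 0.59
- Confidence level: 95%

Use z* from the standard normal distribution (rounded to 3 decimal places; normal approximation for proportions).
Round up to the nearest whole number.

Using z* for proportion z-interval (normal approximation).

For 95% confidence, z* = 1.96 (from standard normal table)

Sample size formula for proportion z-interval: n = z*²p̂(1-p̂)/E²

n = 1.96² × 0.59 × 0.41 / 0.059²
  = 3.8416 × 0.2419 / 0.003481
  = 266.9586

Round up to the nearest whole number: n = 267

267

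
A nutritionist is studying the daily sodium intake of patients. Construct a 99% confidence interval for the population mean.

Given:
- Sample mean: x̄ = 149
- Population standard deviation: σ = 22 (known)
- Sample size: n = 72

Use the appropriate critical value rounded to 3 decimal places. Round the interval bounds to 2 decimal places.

The population standard deviation σ is known, so use a z-interval (standard normal critical value).

For 99% confidence, z* = 2.576 (from standard normal table)

Standard error: SE = σ/√n = 22/√72 = 2.592725

Margin of error: E = z* × SE = 2.576 × 2.592725 = 6.6789

Z-interval: x̄ ± E = 149 ± 6.6789 = (142.3211, 155.6789)

Rounded to 2 decimal places:

(142.32, 155.68)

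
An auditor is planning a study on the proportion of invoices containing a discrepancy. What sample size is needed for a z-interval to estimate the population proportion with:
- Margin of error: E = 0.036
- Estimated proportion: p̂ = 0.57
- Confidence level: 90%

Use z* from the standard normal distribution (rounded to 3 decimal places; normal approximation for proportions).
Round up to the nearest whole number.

Using z* for proportion z-interval (normal approximation).

For 90% confidence, z* = 1.645 (from standard normal table)

Sample size formula for proportion z-interval: n = z*²p̂(1-p̂)/E²

n = 1.645² × 0.57 × 0.43 / 0.036²
  = 2.706025 × 0.2451 / 0.001296
  = 511.7645

Round up to the nearest whole number: n = 512

512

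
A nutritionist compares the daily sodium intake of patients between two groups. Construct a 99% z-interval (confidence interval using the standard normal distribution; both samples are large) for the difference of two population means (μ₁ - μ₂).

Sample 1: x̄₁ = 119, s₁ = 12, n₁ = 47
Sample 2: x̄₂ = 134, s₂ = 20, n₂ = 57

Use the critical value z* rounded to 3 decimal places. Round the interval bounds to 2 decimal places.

Both samples are large (n₁ = 47 ≥ 30, n₂ = 57 ≥ 30), so a z-interval for the difference of means applies.

Point estimate: x̄₁ - x̄₂ = 119 - 134 = -15

Standard error: SE = √(s₁²/n₁ + s₂²/n₂)
= √(12²/47 + 20²/57)
= √(3.063830 + 7.017544)
= 3.175118

For 99% confidence, z* = 2.576 (from standard normal table)
Margin of error: E = z* × SE = 2.576 × 3.175118 = 8.1791

Z-interval: (x̄₁ - x̄₂) ± E = -15 ± 8.1791 = (-23.1791, -6.8209)

Rounded to 2 decimal places:

(-23.18, -6.82)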